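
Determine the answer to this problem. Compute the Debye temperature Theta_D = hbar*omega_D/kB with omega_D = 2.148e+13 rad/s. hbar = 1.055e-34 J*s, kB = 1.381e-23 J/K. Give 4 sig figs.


Step 1: hbar*omega_D = 1.055e-34 * 2.148e+13 = 2.266e-21 J
Step 2: Theta_D = 2.266e-21 / 1.381e-23
Step 3: Theta_D = 164.1 K

164.1


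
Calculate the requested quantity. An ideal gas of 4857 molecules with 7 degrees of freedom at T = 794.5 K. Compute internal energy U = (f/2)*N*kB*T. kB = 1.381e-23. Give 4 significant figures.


Step 1: f/2 = 7/2 = 3.5
Step 2: N*kB*T = 4857*1.381e-23*794.5 = 5.329e-17
Step 3: U = 3.5 * 5.329e-17 = 1.865e-16 J

1.865e-16


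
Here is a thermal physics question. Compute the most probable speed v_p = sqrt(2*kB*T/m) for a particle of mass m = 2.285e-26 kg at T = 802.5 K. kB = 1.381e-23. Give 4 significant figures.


Step 1: Numerator = 2*kB*T = 2*1.381e-23*802.5 = 2.217e-20
Step 2: Ratio = 2.217e-20 / 2.285e-26 = 9.7e+05
Step 3: v_p = sqrt(9.7e+05) = 984.9 m/s

984.9


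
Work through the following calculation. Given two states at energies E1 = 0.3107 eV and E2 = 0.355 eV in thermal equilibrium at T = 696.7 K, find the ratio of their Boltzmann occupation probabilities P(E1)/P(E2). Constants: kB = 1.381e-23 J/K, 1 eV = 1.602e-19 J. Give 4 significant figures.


Step 1: Compute energy difference dE = E1 - E2 = 0.3107 - 0.355 = -0.0443 eV
Step 2: Convert to Joules: dE_J = -0.0443 * 1.602e-19 = -7.097e-21 J
Step 3: Compute exponent = -dE_J / (kB * T) = -(-7.097e-21) / (1.381e-23 * 696.7) = 0.7376
Step 4: P(E1)/P(E2) = exp(0.7376) = 2.091

2.091


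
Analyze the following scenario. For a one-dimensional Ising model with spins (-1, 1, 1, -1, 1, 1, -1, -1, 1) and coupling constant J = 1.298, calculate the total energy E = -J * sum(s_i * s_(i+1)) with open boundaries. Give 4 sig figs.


Step 1: Nearest-neighbor products: -1, 1, -1, -1, 1, -1, 1, -1
Step 2: Sum of products = -2
Step 3: E = -1.298 * -2 = 2.596

2.596


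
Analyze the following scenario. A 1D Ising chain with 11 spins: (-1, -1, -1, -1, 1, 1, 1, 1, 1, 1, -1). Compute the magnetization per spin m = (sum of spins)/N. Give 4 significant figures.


Step 1: Count up spins (+1): 6, down spins (-1): 5
Step 2: Total magnetization M = 6 - 5 = 1
Step 3: m = M/N = 1/11 = 0.09091

0.09091


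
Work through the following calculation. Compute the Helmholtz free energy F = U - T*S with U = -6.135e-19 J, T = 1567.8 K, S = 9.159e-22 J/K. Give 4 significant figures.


Step 1: T*S = 1567.8 * 9.159e-22 = 1.436e-18 J
Step 2: F = U - T*S = -6.135e-19 - 1.436e-18
Step 3: F = -2.049e-18 J

-2.049e-18


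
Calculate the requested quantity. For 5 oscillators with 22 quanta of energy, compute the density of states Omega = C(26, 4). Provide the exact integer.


Step 1: Use binomial coefficient C(26, 4)
Step 2: Numerator = 26! / 22!
Step 3: Denominator = 4!
Step 4: Omega = 14950

14950


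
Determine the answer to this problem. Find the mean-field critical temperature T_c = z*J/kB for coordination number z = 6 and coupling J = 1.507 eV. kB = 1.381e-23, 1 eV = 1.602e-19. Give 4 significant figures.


Step 1: z*J = 6*1.507 = 9.042 eV
Step 2: Convert to Joules: 9.042*1.602e-19 = 1.449e-18 J
Step 3: T_c = 1.449e-18 / 1.381e-23 = 1.049e+05 K

1.049e+05


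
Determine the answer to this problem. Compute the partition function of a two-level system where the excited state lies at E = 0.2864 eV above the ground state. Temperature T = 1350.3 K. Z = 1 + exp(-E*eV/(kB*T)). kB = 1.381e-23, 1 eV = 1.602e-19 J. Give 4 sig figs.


Step 1: Compute beta*E = E*eV/(kB*T) = 0.2864*1.602e-19/(1.381e-23*1350.3) = 2.46
Step 2: exp(-beta*E) = exp(-2.46) = 0.0854
Step 3: Z = 1 + 0.0854 = 1.085

1.085


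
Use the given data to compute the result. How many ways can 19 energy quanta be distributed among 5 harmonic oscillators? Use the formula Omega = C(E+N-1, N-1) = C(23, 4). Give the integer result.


Step 1: Use binomial coefficient C(23, 4)
Step 2: Numerator = 23! / 19!
Step 3: Denominator = 4!
Step 4: Omega = 8855

8855


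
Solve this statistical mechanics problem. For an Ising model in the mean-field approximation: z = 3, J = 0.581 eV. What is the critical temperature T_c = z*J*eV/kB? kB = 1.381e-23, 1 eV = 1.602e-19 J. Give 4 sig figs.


Step 1: z*J = 3*0.581 = 1.743 eV
Step 2: Convert to Joules: 1.743*1.602e-19 = 2.792e-19 J
Step 3: T_c = 2.792e-19 / 1.381e-23 = 2.022e+04 K

2.022e+04


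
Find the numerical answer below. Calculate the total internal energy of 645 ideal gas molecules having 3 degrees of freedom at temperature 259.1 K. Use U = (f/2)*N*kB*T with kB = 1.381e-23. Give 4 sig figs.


Step 1: f/2 = 3/2 = 1.5
Step 2: N*kB*T = 645*1.381e-23*259.1 = 2.308e-18
Step 3: U = 1.5 * 2.308e-18 = 3.462e-18 J

3.462e-18


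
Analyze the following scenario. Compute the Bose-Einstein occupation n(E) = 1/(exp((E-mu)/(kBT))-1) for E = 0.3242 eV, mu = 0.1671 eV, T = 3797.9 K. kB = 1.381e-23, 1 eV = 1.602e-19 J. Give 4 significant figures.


Step 1: (E - mu) = 0.1571 eV
Step 2: x = (E-mu)*eV/(kB*T) = 0.1571*1.602e-19/(1.381e-23*3797.9) = 0.4798
Step 3: exp(x) = 1.616
Step 4: n = 1/(exp(x)-1) = 1.624

1.624


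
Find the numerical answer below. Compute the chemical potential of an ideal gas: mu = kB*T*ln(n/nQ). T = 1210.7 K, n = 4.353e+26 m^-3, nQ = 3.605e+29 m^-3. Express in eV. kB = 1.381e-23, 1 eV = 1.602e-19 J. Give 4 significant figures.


Step 1: n/nQ = 4.353e+26/3.605e+29 = 0.001207
Step 2: ln(n/nQ) = -6.719
Step 3: mu = kB*T*ln(n/nQ) = 1.672e-20*-6.719 = -1.123e-19 J
Step 4: Convert to eV: -1.123e-19/1.602e-19 = -0.7013 eV

-0.7013


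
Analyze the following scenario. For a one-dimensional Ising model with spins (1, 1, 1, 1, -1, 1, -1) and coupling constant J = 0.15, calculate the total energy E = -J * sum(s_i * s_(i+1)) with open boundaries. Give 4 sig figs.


Step 1: Nearest-neighbor products: 1, 1, 1, -1, -1, -1
Step 2: Sum of products = 0
Step 3: E = -0.15 * 0 = 0

0


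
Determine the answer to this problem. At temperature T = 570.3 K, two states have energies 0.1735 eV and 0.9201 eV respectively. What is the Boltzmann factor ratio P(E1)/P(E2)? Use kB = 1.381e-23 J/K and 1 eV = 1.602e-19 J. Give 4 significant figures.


Step 1: Compute energy difference dE = E1 - E2 = 0.1735 - 0.9201 = -0.7466 eV
Step 2: Convert to Joules: dE_J = -0.7466 * 1.602e-19 = -1.196e-19 J
Step 3: Compute exponent = -dE_J / (kB * T) = -(-1.196e-19) / (1.381e-23 * 570.3) = 15.19
Step 4: P(E1)/P(E2) = exp(15.19) = 3.939e+06

3.939e+06


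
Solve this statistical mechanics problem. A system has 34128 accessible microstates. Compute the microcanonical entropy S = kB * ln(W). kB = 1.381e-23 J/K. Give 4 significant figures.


Step 1: ln(W) = ln(34128) = 10.44
Step 2: S = kB * ln(W) = 1.381e-23 * 10.44
Step 3: S = 1.441e-22 J/K

1.441e-22


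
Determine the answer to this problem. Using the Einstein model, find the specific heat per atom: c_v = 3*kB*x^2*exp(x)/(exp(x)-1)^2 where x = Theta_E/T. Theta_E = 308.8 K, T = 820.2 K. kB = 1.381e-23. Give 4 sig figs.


Step 1: x = Theta_E/T = 308.8/820.2 = 0.3765
Step 2: x^2 = 0.1417
Step 3: exp(x) = 1.457
Step 4: c_v = 3*1.381e-23*0.1417*1.457/(1.457-1)^2 = 4.094e-23

4.094e-23


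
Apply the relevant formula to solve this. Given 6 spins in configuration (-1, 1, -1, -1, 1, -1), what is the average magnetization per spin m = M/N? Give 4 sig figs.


Step 1: Count up spins (+1): 2, down spins (-1): 4
Step 2: Total magnetization M = 2 - 4 = -2
Step 3: m = M/N = -2/6 = -0.3333

-0.3333


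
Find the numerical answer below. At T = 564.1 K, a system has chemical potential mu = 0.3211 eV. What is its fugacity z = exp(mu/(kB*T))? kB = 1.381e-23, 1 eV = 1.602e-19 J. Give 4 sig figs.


Step 1: Convert mu to Joules: 0.3211*1.602e-19 = 5.144e-20 J
Step 2: kB*T = 1.381e-23*564.1 = 7.79e-21 J
Step 3: mu/(kB*T) = 6.603
Step 4: z = exp(6.603) = 737.4

737.4


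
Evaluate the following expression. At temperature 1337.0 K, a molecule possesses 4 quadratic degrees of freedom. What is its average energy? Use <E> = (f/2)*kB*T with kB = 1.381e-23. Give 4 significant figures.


Step 1: f/2 = 4/2 = 2
Step 2: kB*T = 1.381e-23 * 1337.0 = 1.846e-20
Step 3: <E> = 2 * 1.846e-20 = 3.693e-20 J

3.693e-20


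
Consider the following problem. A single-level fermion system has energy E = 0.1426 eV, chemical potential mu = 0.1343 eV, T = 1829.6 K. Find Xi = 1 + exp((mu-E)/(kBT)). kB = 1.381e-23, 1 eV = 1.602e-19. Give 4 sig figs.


Step 1: (mu - E) = 0.1343 - 0.1426 = -0.0083 eV
Step 2: x = (mu-E)*eV/(kB*T) = -0.0083*1.602e-19/(1.381e-23*1829.6) = -0.05262
Step 3: exp(x) = 0.9487
Step 4: Xi = 1 + 0.9487 = 1.949

1.949


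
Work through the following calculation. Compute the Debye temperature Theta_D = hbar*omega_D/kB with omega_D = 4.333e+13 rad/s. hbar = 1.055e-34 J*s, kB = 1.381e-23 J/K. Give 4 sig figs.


Step 1: hbar*omega_D = 1.055e-34 * 4.333e+13 = 4.571e-21 J
Step 2: Theta_D = 4.571e-21 / 1.381e-23
Step 3: Theta_D = 331 K

331


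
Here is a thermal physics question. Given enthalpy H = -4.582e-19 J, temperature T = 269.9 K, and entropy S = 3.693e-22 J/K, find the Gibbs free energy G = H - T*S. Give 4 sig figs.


Step 1: T*S = 269.9 * 3.693e-22 = 9.967e-20 J
Step 2: G = H - T*S = -4.582e-19 - 9.967e-20
Step 3: G = -5.579e-19 J

-5.579e-19


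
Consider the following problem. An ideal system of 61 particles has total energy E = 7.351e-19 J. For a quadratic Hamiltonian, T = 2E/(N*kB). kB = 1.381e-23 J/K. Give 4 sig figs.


Step 1: Numerator = 2*E = 2*7.351e-19 = 1.47e-18 J
Step 2: Denominator = N*kB = 61*1.381e-23 = 8.424e-22
Step 3: T = 1.47e-18 / 8.424e-22 = 1745 K

1745


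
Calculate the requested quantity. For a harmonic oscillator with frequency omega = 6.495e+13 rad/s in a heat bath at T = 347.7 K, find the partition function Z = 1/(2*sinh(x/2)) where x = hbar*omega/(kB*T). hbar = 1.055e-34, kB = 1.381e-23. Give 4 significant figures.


Step 1: Compute x = hbar*omega/(kB*T) = 1.055e-34*6.495e+13/(1.381e-23*347.7) = 1.427
Step 2: x/2 = 0.7135
Step 3: sinh(x/2) = 0.7756
Step 4: Z = 1/(2*0.7756) = 0.6446

0.6446


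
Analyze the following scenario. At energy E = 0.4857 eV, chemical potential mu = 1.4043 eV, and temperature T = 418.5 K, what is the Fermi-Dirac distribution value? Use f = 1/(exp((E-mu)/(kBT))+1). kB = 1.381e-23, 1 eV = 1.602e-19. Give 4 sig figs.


Step 1: (E - mu) = 0.4857 - 1.4043 = -0.9186 eV
Step 2: Convert: (E-mu)*eV = -1.472e-19 J
Step 3: x = (E-mu)*eV/(kB*T) = -25.46
Step 4: f = 1/(exp(-25.46)+1) = 1

1


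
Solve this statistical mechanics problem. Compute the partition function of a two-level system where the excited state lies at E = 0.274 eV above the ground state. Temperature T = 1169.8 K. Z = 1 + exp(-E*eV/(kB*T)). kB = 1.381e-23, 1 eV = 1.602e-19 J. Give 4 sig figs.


Step 1: Compute beta*E = E*eV/(kB*T) = 0.274*1.602e-19/(1.381e-23*1169.8) = 2.717
Step 2: exp(-beta*E) = exp(-2.717) = 0.06607
Step 3: Z = 1 + 0.06607 = 1.066

1.066


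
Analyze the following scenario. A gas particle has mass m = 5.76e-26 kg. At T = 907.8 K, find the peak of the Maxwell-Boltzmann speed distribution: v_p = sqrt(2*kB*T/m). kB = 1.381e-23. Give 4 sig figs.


Step 1: Numerator = 2*kB*T = 2*1.381e-23*907.8 = 2.507e-20
Step 2: Ratio = 2.507e-20 / 5.76e-26 = 4.353e+05
Step 3: v_p = sqrt(4.353e+05) = 659.8 m/s

659.8


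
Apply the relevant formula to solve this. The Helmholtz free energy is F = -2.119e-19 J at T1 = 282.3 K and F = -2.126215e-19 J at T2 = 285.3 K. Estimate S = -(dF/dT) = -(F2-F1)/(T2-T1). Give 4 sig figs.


Step 1: dF = F2 - F1 = -2.126215e-19 - (-2.119e-19) = -7.215e-22 J
Step 2: dT = T2 - T1 = 285.3 - 282.3 = 3 K
Step 3: S = -dF/dT = -(-7.215e-22)/3 = 2.405e-22 J/K

2.405e-22


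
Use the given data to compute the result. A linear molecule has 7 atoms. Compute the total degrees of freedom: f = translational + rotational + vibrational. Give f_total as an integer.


Step 1: Translational DOF = 3
Step 2: Rotational DOF (linear) = 2
Step 3: Vibrational DOF = 3*7 - 5 = 16
Step 4: Total = 3 + 2 + 16 = 21

21


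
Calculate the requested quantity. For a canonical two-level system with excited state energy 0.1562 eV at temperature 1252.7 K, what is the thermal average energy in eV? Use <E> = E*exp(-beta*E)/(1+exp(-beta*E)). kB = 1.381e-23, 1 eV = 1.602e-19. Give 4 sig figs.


Step 1: beta*E = 0.1562*1.602e-19/(1.381e-23*1252.7) = 1.446
Step 2: exp(-beta*E) = 0.2354
Step 3: <E> = 0.1562*0.2354/(1+0.2354) = 0.02976 eV

0.02976


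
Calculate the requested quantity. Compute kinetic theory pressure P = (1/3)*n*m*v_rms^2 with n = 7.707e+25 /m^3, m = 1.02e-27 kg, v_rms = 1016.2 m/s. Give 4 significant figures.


Step 1: v_rms^2 = 1016.2^2 = 1.033e+06
Step 2: n*m = 7.707e+25*1.02e-27 = 0.07861
Step 3: P = (1/3)*0.07861*1.033e+06 = 2.706e+04 Pa

2.706e+04


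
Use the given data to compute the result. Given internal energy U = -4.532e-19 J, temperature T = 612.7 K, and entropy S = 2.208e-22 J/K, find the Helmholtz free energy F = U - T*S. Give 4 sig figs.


Step 1: T*S = 612.7 * 2.208e-22 = 1.353e-19 J
Step 2: F = U - T*S = -4.532e-19 - 1.353e-19
Step 3: F = -5.885e-19 J

-5.885e-19


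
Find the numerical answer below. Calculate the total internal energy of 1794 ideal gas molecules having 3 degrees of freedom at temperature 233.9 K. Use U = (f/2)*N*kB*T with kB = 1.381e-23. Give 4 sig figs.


Step 1: f/2 = 3/2 = 1.5
Step 2: N*kB*T = 1794*1.381e-23*233.9 = 5.795e-18
Step 3: U = 1.5 * 5.795e-18 = 8.692e-18 J

8.692e-18


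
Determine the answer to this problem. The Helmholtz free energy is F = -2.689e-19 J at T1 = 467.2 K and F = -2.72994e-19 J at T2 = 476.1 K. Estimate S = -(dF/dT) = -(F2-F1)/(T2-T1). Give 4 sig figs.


Step 1: dF = F2 - F1 = -2.72994e-19 - (-2.689e-19) = -4.094e-21 J
Step 2: dT = T2 - T1 = 476.1 - 467.2 = 8.9 K
Step 3: S = -dF/dT = -(-4.094e-21)/8.9 = 4.6e-22 J/K

4.6e-22


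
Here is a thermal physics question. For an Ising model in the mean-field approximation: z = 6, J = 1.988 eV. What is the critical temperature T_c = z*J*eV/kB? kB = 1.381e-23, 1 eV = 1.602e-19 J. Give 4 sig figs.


Step 1: z*J = 6*1.988 = 11.93 eV
Step 2: Convert to Joules: 11.93*1.602e-19 = 1.911e-18 J
Step 3: T_c = 1.911e-18 / 1.381e-23 = 1.384e+05 K

1.384e+05


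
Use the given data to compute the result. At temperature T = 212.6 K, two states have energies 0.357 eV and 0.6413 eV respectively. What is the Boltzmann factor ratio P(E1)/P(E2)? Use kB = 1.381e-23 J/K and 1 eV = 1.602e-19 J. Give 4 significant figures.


Step 1: Compute energy difference dE = E1 - E2 = 0.357 - 0.6413 = -0.2843 eV
Step 2: Convert to Joules: dE_J = -0.2843 * 1.602e-19 = -4.554e-20 J
Step 3: Compute exponent = -dE_J / (kB * T) = -(-4.554e-20) / (1.381e-23 * 212.6) = 15.51
Step 4: P(E1)/P(E2) = exp(15.51) = 5.458e+06

5.458e+06


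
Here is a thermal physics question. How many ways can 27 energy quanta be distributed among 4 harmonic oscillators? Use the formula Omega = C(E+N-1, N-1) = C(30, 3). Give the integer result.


Step 1: Use binomial coefficient C(30, 3)
Step 2: Numerator = 30! / 27!
Step 3: Denominator = 3!
Step 4: Omega = 4060

4060


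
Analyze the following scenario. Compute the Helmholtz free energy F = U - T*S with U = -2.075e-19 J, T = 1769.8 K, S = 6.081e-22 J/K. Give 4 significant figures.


Step 1: T*S = 1769.8 * 6.081e-22 = 1.076e-18 J
Step 2: F = U - T*S = -2.075e-19 - 1.076e-18
Step 3: F = -1.284e-18 J

-1.284e-18


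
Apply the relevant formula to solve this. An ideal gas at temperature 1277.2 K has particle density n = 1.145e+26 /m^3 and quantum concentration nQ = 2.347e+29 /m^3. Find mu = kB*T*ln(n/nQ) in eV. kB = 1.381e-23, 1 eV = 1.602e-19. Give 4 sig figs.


Step 1: n/nQ = 1.145e+26/2.347e+29 = 0.0004879
Step 2: ln(n/nQ) = -7.625
Step 3: mu = kB*T*ln(n/nQ) = 1.764e-20*-7.625 = -1.345e-19 J
Step 4: Convert to eV: -1.345e-19/1.602e-19 = -0.8396 eV

-0.8396


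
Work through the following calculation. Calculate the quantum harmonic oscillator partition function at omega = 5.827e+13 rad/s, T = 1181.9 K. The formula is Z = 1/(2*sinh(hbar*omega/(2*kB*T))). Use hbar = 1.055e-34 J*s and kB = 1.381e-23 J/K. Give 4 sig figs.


Step 1: Compute x = hbar*omega/(kB*T) = 1.055e-34*5.827e+13/(1.381e-23*1181.9) = 0.3766
Step 2: x/2 = 0.1883
Step 3: sinh(x/2) = 0.1894
Step 4: Z = 1/(2*0.1894) = 2.639

2.639


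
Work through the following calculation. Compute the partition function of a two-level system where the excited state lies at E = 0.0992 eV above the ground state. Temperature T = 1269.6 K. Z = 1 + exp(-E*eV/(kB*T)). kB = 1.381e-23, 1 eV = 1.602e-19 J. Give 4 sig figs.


Step 1: Compute beta*E = E*eV/(kB*T) = 0.0992*1.602e-19/(1.381e-23*1269.6) = 0.9064
Step 2: exp(-beta*E) = exp(-0.9064) = 0.404
Step 3: Z = 1 + 0.404 = 1.404

1.404


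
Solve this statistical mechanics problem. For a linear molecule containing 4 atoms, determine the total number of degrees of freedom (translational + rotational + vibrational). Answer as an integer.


Step 1: Translational DOF = 3
Step 2: Rotational DOF (linear) = 2
Step 3: Vibrational DOF = 3*4 - 5 = 7
Step 4: Total = 3 + 2 + 7 = 12

12


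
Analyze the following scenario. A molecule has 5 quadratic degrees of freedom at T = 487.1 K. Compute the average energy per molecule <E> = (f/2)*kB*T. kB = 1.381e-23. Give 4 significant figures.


Step 1: f/2 = 5/2 = 2.5
Step 2: kB*T = 1.381e-23 * 487.1 = 6.727e-21
Step 3: <E> = 2.5 * 6.727e-21 = 1.682e-20 J

1.682e-20


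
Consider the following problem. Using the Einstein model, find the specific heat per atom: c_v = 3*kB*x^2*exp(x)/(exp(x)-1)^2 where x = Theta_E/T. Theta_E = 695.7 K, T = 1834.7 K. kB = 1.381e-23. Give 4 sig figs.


Step 1: x = Theta_E/T = 695.7/1834.7 = 0.3792
Step 2: x^2 = 0.1438
Step 3: exp(x) = 1.461
Step 4: c_v = 3*1.381e-23*0.1438*1.461/(1.461-1)^2 = 4.094e-23

4.094e-23


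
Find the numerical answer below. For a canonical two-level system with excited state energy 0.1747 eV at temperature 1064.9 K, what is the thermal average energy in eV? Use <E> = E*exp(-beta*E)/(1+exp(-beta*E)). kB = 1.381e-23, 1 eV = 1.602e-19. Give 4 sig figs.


Step 1: beta*E = 0.1747*1.602e-19/(1.381e-23*1064.9) = 1.903
Step 2: exp(-beta*E) = 0.1491
Step 3: <E> = 0.1747*0.1491/(1+0.1491) = 0.02267 eV

0.02267


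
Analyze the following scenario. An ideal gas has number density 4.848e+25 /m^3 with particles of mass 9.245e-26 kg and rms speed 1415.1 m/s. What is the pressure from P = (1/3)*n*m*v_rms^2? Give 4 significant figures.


Step 1: v_rms^2 = 1415.1^2 = 2.003e+06
Step 2: n*m = 4.848e+25*9.245e-26 = 4.482
Step 3: P = (1/3)*4.482*2.003e+06 = 2.992e+06 Pa

2.992e+06


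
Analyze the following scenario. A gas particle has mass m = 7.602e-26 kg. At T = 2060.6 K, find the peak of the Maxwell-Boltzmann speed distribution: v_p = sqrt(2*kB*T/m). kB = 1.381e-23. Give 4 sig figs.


Step 1: Numerator = 2*kB*T = 2*1.381e-23*2060.6 = 5.691e-20
Step 2: Ratio = 5.691e-20 / 7.602e-26 = 7.487e+05
Step 3: v_p = sqrt(7.487e+05) = 865.3 m/s

865.3


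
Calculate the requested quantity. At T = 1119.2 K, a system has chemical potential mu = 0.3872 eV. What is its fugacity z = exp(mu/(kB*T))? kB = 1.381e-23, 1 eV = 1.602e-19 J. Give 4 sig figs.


Step 1: Convert mu to Joules: 0.3872*1.602e-19 = 6.203e-20 J
Step 2: kB*T = 1.381e-23*1119.2 = 1.546e-20 J
Step 3: mu/(kB*T) = 4.013
Step 4: z = exp(4.013) = 55.33

55.33


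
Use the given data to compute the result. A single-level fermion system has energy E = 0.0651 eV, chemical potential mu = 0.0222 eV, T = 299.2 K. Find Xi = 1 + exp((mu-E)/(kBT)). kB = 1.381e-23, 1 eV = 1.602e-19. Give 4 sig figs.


Step 1: (mu - E) = 0.0222 - 0.0651 = -0.0429 eV
Step 2: x = (mu-E)*eV/(kB*T) = -0.0429*1.602e-19/(1.381e-23*299.2) = -1.663
Step 3: exp(x) = 0.1895
Step 4: Xi = 1 + 0.1895 = 1.19

1.19


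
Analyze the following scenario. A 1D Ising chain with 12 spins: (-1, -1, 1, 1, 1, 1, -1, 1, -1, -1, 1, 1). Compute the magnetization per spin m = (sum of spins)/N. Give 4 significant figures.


Step 1: Count up spins (+1): 7, down spins (-1): 5
Step 2: Total magnetization M = 7 - 5 = 2
Step 3: m = M/N = 2/12 = 0.1667

0.1667


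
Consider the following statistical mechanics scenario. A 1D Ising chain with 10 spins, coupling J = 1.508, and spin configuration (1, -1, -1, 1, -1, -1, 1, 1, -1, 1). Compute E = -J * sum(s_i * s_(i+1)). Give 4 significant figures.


Step 1: Nearest-neighbor products: -1, 1, -1, -1, 1, -1, 1, -1, -1
Step 2: Sum of products = -3
Step 3: E = -1.508 * -3 = 4.524

4.524


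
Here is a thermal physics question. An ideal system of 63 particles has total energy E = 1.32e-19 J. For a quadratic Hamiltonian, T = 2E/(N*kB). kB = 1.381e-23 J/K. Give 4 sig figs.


Step 1: Numerator = 2*E = 2*1.32e-19 = 2.64e-19 J
Step 2: Denominator = N*kB = 63*1.381e-23 = 8.7e-22
Step 3: T = 2.64e-19 / 8.7e-22 = 303.4 K

303.4


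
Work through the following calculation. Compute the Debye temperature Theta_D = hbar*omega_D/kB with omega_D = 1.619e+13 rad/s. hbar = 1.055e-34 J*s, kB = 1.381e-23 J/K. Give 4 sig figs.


Step 1: hbar*omega_D = 1.055e-34 * 1.619e+13 = 1.708e-21 J
Step 2: Theta_D = 1.708e-21 / 1.381e-23
Step 3: Theta_D = 123.7 K

123.7


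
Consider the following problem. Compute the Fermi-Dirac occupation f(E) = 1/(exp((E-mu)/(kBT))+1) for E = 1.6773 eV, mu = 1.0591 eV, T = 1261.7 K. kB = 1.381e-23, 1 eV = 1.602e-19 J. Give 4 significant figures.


Step 1: (E - mu) = 1.6773 - 1.0591 = 0.6182 eV
Step 2: Convert: (E-mu)*eV = 9.904e-20 J
Step 3: x = (E-mu)*eV/(kB*T) = 5.684
Step 4: f = 1/(exp(5.684)+1) = 0.003389

0.003389


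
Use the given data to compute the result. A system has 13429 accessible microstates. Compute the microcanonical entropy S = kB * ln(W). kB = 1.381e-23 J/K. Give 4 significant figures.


Step 1: ln(W) = ln(13429) = 9.505
Step 2: S = kB * ln(W) = 1.381e-23 * 9.505
Step 3: S = 1.313e-22 J/K

1.313e-22


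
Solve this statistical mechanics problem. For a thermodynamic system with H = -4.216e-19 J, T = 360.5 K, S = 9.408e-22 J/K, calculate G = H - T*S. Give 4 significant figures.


Step 1: T*S = 360.5 * 9.408e-22 = 3.392e-19 J
Step 2: G = H - T*S = -4.216e-19 - 3.392e-19
Step 3: G = -7.608e-19 J

-7.608e-19


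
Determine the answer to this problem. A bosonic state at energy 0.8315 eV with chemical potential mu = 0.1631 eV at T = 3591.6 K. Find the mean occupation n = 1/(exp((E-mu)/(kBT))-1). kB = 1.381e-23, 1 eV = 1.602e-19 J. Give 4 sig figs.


Step 1: (E - mu) = 0.6684 eV
Step 2: x = (E-mu)*eV/(kB*T) = 0.6684*1.602e-19/(1.381e-23*3591.6) = 2.159
Step 3: exp(x) = 8.661
Step 4: n = 1/(exp(x)-1) = 0.1305

0.1305


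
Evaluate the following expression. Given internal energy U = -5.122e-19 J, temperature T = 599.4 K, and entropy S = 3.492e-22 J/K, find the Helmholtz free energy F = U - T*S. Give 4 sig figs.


Step 1: T*S = 599.4 * 3.492e-22 = 2.093e-19 J
Step 2: F = U - T*S = -5.122e-19 - 2.093e-19
Step 3: F = -7.215e-19 J

-7.215e-19


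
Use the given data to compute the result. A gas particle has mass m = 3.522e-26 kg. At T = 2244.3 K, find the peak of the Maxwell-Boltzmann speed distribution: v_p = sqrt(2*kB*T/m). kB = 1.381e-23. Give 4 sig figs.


Step 1: Numerator = 2*kB*T = 2*1.381e-23*2244.3 = 6.199e-20
Step 2: Ratio = 6.199e-20 / 3.522e-26 = 1.76e+06
Step 3: v_p = sqrt(1.76e+06) = 1327 m/s

1327


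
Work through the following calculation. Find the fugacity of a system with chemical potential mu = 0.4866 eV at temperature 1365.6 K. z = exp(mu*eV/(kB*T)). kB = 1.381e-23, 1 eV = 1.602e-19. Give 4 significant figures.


Step 1: Convert mu to Joules: 0.4866*1.602e-19 = 7.795e-20 J
Step 2: kB*T = 1.381e-23*1365.6 = 1.886e-20 J
Step 3: mu/(kB*T) = 4.133
Step 4: z = exp(4.133) = 62.4

62.4


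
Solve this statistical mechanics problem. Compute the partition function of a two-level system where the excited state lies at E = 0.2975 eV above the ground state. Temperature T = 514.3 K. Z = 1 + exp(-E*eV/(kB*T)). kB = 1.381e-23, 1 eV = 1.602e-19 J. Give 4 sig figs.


Step 1: Compute beta*E = E*eV/(kB*T) = 0.2975*1.602e-19/(1.381e-23*514.3) = 6.71
Step 2: exp(-beta*E) = exp(-6.71) = 0.001218
Step 3: Z = 1 + 0.001218 = 1.001

1.001


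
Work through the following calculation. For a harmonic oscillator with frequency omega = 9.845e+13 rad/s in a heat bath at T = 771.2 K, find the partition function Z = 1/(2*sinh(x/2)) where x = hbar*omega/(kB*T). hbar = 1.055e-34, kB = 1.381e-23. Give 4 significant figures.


Step 1: Compute x = hbar*omega/(kB*T) = 1.055e-34*9.845e+13/(1.381e-23*771.2) = 0.9752
Step 2: x/2 = 0.4876
Step 3: sinh(x/2) = 0.5072
Step 4: Z = 1/(2*0.5072) = 0.9859

0.9859


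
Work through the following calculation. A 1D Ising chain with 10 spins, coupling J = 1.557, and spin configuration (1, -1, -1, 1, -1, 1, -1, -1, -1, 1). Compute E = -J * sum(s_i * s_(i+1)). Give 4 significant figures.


Step 1: Nearest-neighbor products: -1, 1, -1, -1, -1, -1, 1, 1, -1
Step 2: Sum of products = -3
Step 3: E = -1.557 * -3 = 4.671

4.671


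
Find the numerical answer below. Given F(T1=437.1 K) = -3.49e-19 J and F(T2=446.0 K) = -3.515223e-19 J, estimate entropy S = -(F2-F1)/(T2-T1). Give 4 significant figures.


Step 1: dF = F2 - F1 = -3.515223e-19 - (-3.49e-19) = -2.5223e-21 J
Step 2: dT = T2 - T1 = 446.0 - 437.1 = 8.9 K
Step 3: S = -dF/dT = -(-2.5223e-21)/8.9 = 2.834e-22 J/K

2.834e-22


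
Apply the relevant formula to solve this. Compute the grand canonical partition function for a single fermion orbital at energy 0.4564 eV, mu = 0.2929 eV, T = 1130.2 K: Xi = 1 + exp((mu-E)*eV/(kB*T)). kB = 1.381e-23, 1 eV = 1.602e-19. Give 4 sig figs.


Step 1: (mu - E) = 0.2929 - 0.4564 = -0.1635 eV
Step 2: x = (mu-E)*eV/(kB*T) = -0.1635*1.602e-19/(1.381e-23*1130.2) = -1.678
Step 3: exp(x) = 0.1867
Step 4: Xi = 1 + 0.1867 = 1.187

1.187


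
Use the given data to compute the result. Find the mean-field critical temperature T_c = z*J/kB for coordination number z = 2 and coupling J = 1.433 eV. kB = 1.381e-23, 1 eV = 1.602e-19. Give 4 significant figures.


Step 1: z*J = 2*1.433 = 2.866 eV
Step 2: Convert to Joules: 2.866*1.602e-19 = 4.591e-19 J
Step 3: T_c = 4.591e-19 / 1.381e-23 = 3.325e+04 K

3.325e+04


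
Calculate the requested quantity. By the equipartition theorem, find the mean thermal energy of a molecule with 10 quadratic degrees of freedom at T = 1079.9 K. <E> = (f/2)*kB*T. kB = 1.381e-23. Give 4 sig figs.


Step 1: f/2 = 10/2 = 5
Step 2: kB*T = 1.381e-23 * 1079.9 = 1.491e-20
Step 3: <E> = 5 * 1.491e-20 = 7.457e-20 J

7.457e-20


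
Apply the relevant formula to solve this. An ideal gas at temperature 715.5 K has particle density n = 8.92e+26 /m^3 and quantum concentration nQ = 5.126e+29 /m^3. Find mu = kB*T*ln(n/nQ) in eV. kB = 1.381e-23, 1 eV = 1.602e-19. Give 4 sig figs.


Step 1: n/nQ = 8.92e+26/5.126e+29 = 0.00174
Step 2: ln(n/nQ) = -6.354
Step 3: mu = kB*T*ln(n/nQ) = 9.881e-21*-6.354 = -6.278e-20 J
Step 4: Convert to eV: -6.278e-20/1.602e-19 = -0.3919 eV

-0.3919


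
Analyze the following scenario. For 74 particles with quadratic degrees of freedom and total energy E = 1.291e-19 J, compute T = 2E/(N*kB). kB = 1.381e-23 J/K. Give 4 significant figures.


Step 1: Numerator = 2*E = 2*1.291e-19 = 2.582e-19 J
Step 2: Denominator = N*kB = 74*1.381e-23 = 1.022e-21
Step 3: T = 2.582e-19 / 1.022e-21 = 252.7 K

252.7


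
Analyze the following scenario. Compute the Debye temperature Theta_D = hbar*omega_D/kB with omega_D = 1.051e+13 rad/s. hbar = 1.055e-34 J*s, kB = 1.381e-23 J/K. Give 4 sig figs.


Step 1: hbar*omega_D = 1.055e-34 * 1.051e+13 = 1.109e-21 J
Step 2: Theta_D = 1.109e-21 / 1.381e-23
Step 3: Theta_D = 80.29 K

80.29


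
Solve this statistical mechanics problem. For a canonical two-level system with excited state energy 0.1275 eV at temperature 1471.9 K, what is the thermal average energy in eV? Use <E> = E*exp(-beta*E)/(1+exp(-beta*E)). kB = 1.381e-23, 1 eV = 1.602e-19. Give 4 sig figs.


Step 1: beta*E = 0.1275*1.602e-19/(1.381e-23*1471.9) = 1.005
Step 2: exp(-beta*E) = 0.3661
Step 3: <E> = 0.1275*0.3661/(1+0.3661) = 0.03417 eV

0.03417


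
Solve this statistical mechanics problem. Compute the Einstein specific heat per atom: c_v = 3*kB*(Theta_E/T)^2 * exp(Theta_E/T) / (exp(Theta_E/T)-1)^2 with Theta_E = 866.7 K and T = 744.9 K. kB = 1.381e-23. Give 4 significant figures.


Step 1: x = Theta_E/T = 866.7/744.9 = 1.164
Step 2: x^2 = 1.354
Step 3: exp(x) = 3.201
Step 4: c_v = 3*1.381e-23*1.354*3.201/(3.201-1)^2 = 3.706e-23

3.706e-23


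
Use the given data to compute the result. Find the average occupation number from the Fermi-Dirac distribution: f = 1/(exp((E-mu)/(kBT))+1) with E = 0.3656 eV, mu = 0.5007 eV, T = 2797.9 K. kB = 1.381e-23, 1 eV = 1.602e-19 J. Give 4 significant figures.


Step 1: (E - mu) = 0.3656 - 0.5007 = -0.1351 eV
Step 2: Convert: (E-mu)*eV = -2.164e-20 J
Step 3: x = (E-mu)*eV/(kB*T) = -0.5601
Step 4: f = 1/(exp(-0.5601)+1) = 0.6365

0.6365


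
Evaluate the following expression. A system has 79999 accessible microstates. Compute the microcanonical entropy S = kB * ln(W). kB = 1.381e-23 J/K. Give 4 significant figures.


Step 1: ln(W) = ln(79999) = 11.29
Step 2: S = kB * ln(W) = 1.381e-23 * 11.29
Step 3: S = 1.559e-22 J/K

1.559e-22


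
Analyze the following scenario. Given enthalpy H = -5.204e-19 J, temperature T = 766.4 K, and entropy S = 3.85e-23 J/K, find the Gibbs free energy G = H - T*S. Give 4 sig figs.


Step 1: T*S = 766.4 * 3.85e-23 = 2.951e-20 J
Step 2: G = H - T*S = -5.204e-19 - 2.951e-20
Step 3: G = -5.499e-19 J

-5.499e-19


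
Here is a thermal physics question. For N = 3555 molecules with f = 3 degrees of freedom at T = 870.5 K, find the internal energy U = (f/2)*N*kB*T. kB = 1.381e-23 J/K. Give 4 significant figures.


Step 1: f/2 = 3/2 = 1.5
Step 2: N*kB*T = 3555*1.381e-23*870.5 = 4.274e-17
Step 3: U = 1.5 * 4.274e-17 = 6.411e-17 J

6.411e-17


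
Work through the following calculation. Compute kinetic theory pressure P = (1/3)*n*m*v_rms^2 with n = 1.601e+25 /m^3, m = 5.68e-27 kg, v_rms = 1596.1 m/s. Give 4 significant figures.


Step 1: v_rms^2 = 1596.1^2 = 2.548e+06
Step 2: n*m = 1.601e+25*5.68e-27 = 0.09094
Step 3: P = (1/3)*0.09094*2.548e+06 = 7.722e+04 Pa

7.722e+04


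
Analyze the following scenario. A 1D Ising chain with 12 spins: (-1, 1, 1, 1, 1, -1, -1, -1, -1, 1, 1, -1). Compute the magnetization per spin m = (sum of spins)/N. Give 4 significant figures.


Step 1: Count up spins (+1): 6, down spins (-1): 6
Step 2: Total magnetization M = 6 - 6 = 0
Step 3: m = M/N = 0/12 = 0

0


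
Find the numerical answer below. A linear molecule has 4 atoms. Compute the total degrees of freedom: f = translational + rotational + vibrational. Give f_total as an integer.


Step 1: Translational DOF = 3
Step 2: Rotational DOF (linear) = 2
Step 3: Vibrational DOF = 3*4 - 5 = 7
Step 4: Total = 3 + 2 + 7 = 12

12


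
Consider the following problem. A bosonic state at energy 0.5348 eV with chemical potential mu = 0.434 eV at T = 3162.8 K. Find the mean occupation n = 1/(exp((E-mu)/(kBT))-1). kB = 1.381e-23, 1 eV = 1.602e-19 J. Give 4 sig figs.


Step 1: (E - mu) = 0.1008 eV
Step 2: x = (E-mu)*eV/(kB*T) = 0.1008*1.602e-19/(1.381e-23*3162.8) = 0.3697
Step 3: exp(x) = 1.447
Step 4: n = 1/(exp(x)-1) = 2.236

2.236


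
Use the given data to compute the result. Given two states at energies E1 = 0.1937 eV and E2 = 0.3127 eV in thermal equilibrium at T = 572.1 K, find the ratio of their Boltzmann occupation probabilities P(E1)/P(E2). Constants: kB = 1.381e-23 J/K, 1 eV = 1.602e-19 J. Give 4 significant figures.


Step 1: Compute energy difference dE = E1 - E2 = 0.1937 - 0.3127 = -0.119 eV
Step 2: Convert to Joules: dE_J = -0.119 * 1.602e-19 = -1.906e-20 J
Step 3: Compute exponent = -dE_J / (kB * T) = -(-1.906e-20) / (1.381e-23 * 572.1) = 2.413
Step 4: P(E1)/P(E2) = exp(2.413) = 11.17

11.17


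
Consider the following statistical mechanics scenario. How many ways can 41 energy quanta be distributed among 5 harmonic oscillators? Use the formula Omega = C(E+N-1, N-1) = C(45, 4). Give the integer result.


Step 1: Use binomial coefficient C(45, 4)
Step 2: Numerator = 45! / 41!
Step 3: Denominator = 4!
Step 4: Omega = 148995

148995


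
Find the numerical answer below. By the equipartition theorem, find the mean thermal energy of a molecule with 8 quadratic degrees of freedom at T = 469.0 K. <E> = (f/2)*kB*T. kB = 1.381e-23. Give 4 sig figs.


Step 1: f/2 = 8/2 = 4
Step 2: kB*T = 1.381e-23 * 469.0 = 6.477e-21
Step 3: <E> = 4 * 6.477e-21 = 2.591e-20 J

2.591e-20


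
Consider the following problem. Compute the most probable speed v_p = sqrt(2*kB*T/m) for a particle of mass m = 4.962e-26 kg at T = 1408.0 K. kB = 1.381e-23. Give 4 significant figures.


Step 1: Numerator = 2*kB*T = 2*1.381e-23*1408.0 = 3.889e-20
Step 2: Ratio = 3.889e-20 / 4.962e-26 = 7.837e+05
Step 3: v_p = sqrt(7.837e+05) = 885.3 m/s

885.3


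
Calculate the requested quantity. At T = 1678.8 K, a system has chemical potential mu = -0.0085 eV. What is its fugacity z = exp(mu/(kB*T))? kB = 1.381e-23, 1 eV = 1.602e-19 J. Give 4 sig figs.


Step 1: Convert mu to Joules: -0.0085*1.602e-19 = -1.362e-21 J
Step 2: kB*T = 1.381e-23*1678.8 = 2.318e-20 J
Step 3: mu/(kB*T) = -0.05873
Step 4: z = exp(-0.05873) = 0.943

0.943


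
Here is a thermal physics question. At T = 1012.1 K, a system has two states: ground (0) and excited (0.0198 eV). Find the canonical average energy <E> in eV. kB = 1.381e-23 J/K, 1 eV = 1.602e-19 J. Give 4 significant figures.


Step 1: beta*E = 0.0198*1.602e-19/(1.381e-23*1012.1) = 0.2269
Step 2: exp(-beta*E) = 0.797
Step 3: <E> = 0.0198*0.797/(1+0.797) = 0.008781 eV

0.008781


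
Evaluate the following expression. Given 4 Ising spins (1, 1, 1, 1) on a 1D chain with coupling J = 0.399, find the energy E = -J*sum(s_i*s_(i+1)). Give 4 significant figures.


Step 1: Nearest-neighbor products: 1, 1, 1
Step 2: Sum of products = 3
Step 3: E = -0.399 * 3 = -1.197

-1.197


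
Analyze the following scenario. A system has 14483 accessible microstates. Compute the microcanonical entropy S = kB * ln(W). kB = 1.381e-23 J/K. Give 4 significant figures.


Step 1: ln(W) = ln(14483) = 9.581
Step 2: S = kB * ln(W) = 1.381e-23 * 9.581
Step 3: S = 1.323e-22 J/K

1.323e-22


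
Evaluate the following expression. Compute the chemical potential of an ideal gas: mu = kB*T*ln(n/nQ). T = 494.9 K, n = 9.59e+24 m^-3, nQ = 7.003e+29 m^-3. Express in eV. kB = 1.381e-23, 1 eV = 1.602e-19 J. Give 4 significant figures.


Step 1: n/nQ = 9.59e+24/7.003e+29 = 1.369e-05
Step 2: ln(n/nQ) = -11.2
Step 3: mu = kB*T*ln(n/nQ) = 6.835e-21*-11.2 = -7.654e-20 J
Step 4: Convert to eV: -7.654e-20/1.602e-19 = -0.4778 eV

-0.4778


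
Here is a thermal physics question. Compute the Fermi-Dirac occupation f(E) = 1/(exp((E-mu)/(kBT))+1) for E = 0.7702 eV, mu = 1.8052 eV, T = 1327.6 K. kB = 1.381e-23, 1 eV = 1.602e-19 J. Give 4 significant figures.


Step 1: (E - mu) = 0.7702 - 1.8052 = -1.035 eV
Step 2: Convert: (E-mu)*eV = -1.658e-19 J
Step 3: x = (E-mu)*eV/(kB*T) = -9.044
Step 4: f = 1/(exp(-9.044)+1) = 0.9999

0.9999


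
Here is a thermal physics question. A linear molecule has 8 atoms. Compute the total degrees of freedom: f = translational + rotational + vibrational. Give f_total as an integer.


Step 1: Translational DOF = 3
Step 2: Rotational DOF (linear) = 2
Step 3: Vibrational DOF = 3*8 - 5 = 19
Step 4: Total = 3 + 2 + 19 = 24

24


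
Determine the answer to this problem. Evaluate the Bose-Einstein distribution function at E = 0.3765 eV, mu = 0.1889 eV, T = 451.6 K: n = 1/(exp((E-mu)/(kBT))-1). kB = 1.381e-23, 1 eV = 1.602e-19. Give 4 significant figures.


Step 1: (E - mu) = 0.1876 eV
Step 2: x = (E-mu)*eV/(kB*T) = 0.1876*1.602e-19/(1.381e-23*451.6) = 4.819
Step 3: exp(x) = 123.8
Step 4: n = 1/(exp(x)-1) = 0.008141

0.008141


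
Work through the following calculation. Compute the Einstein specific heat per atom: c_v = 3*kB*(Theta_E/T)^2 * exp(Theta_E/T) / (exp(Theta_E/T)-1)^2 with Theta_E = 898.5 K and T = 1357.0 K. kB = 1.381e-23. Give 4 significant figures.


Step 1: x = Theta_E/T = 898.5/1357.0 = 0.6621
Step 2: x^2 = 0.4384
Step 3: exp(x) = 1.939
Step 4: c_v = 3*1.381e-23*0.4384*1.939/(1.939-1)^2 = 3.995e-23

3.995e-23


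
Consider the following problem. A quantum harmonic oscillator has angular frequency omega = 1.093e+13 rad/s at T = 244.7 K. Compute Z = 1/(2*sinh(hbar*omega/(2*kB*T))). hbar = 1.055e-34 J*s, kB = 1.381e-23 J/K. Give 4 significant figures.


Step 1: Compute x = hbar*omega/(kB*T) = 1.055e-34*1.093e+13/(1.381e-23*244.7) = 0.3412
Step 2: x/2 = 0.1706
Step 3: sinh(x/2) = 0.1714
Step 4: Z = 1/(2*0.1714) = 2.916

2.916


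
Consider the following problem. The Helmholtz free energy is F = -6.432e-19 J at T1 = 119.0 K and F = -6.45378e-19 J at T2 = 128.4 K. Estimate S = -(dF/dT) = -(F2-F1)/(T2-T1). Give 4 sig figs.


Step 1: dF = F2 - F1 = -6.45378e-19 - (-6.432e-19) = -2.178e-21 J
Step 2: dT = T2 - T1 = 128.4 - 119.0 = 9.4 K
Step 3: S = -dF/dT = -(-2.178e-21)/9.4 = 2.317e-22 J/K

2.317e-22


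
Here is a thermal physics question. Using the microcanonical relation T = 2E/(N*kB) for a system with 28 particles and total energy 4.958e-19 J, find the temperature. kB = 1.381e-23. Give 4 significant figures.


Step 1: Numerator = 2*E = 2*4.958e-19 = 9.916e-19 J
Step 2: Denominator = N*kB = 28*1.381e-23 = 3.867e-22
Step 3: T = 9.916e-19 / 3.867e-22 = 2564 K

2564


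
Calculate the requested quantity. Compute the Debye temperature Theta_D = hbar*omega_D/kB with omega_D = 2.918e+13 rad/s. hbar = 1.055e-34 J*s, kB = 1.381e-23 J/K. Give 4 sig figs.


Step 1: hbar*omega_D = 1.055e-34 * 2.918e+13 = 3.078e-21 J
Step 2: Theta_D = 3.078e-21 / 1.381e-23
Step 3: Theta_D = 222.9 K

222.9


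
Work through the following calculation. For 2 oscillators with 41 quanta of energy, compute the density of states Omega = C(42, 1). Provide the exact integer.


Step 1: Use binomial coefficient C(42, 1)
Step 2: Numerator = 42! / 41!
Step 3: Denominator = 1!
Step 4: Omega = 42

42


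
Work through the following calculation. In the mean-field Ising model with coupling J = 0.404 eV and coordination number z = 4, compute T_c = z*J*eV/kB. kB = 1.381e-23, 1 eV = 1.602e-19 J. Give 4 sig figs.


Step 1: z*J = 4*0.404 = 1.616 eV
Step 2: Convert to Joules: 1.616*1.602e-19 = 2.589e-19 J
Step 3: T_c = 2.589e-19 / 1.381e-23 = 1.875e+04 K

1.875e+04


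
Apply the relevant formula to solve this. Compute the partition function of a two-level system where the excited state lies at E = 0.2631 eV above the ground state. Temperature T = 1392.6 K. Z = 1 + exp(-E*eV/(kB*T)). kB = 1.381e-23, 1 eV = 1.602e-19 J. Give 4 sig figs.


Step 1: Compute beta*E = E*eV/(kB*T) = 0.2631*1.602e-19/(1.381e-23*1392.6) = 2.192
Step 2: exp(-beta*E) = exp(-2.192) = 0.1117
Step 3: Z = 1 + 0.1117 = 1.112

1.112


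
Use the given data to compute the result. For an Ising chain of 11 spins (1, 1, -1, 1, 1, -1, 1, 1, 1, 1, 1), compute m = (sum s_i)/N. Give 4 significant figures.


Step 1: Count up spins (+1): 9, down spins (-1): 2
Step 2: Total magnetization M = 9 - 2 = 7
Step 3: m = M/N = 7/11 = 0.6364

0.6364


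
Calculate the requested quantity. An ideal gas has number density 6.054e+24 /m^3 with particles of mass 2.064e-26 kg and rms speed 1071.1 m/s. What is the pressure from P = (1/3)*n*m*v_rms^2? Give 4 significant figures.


Step 1: v_rms^2 = 1071.1^2 = 1.147e+06
Step 2: n*m = 6.054e+24*2.064e-26 = 0.125
Step 3: P = (1/3)*0.125*1.147e+06 = 4.778e+04 Pa

4.778e+04


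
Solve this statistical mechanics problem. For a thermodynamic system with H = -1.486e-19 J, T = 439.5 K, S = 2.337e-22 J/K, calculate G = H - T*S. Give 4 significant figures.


Step 1: T*S = 439.5 * 2.337e-22 = 1.027e-19 J
Step 2: G = H - T*S = -1.486e-19 - 1.027e-19
Step 3: G = -2.513e-19 J

-2.513e-19


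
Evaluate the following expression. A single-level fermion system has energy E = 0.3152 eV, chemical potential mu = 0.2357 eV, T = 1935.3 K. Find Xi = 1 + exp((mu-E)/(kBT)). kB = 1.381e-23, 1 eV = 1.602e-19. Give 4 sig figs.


Step 1: (mu - E) = 0.2357 - 0.3152 = -0.0795 eV
Step 2: x = (mu-E)*eV/(kB*T) = -0.0795*1.602e-19/(1.381e-23*1935.3) = -0.4765
Step 3: exp(x) = 0.6209
Step 4: Xi = 1 + 0.6209 = 1.621

1.621
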